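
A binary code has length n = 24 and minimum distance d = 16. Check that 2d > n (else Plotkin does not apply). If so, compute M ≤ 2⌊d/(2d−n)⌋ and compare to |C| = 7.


Plotkin bound M ≤ 4; given |C| = 7 > bound (violated).

Check applicability: 2d = 32, n = 24.
2d − n = 8 > 0, so Plotkin applies.
Compute d/(2d−n) = 16/8 ≈ 2.0000.
⌊d/(2d−n)⌋ = 2.
Plotkin bound: M ≤ 2·2 = 4.
Given |C| = 7, check: VIOLATED.
This |C| is above the Plotkin bound, so no binary code with n = 24, d = 16 and 7 codewords exists.


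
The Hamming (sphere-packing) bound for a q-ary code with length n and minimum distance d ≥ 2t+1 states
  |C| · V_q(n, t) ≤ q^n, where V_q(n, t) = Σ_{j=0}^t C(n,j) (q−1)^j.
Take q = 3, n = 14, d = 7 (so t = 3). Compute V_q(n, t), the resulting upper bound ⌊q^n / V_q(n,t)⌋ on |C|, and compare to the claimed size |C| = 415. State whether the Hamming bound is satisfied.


V_q(n, t) = 3305, q^n = 4782969, Hamming bound = 1447, |C| = 415 ≤ bound (satisfied).

Step 1: Compute V_q(n, t) = Σ_{j=0}^3 C(n, j) (q−1)^j.
  j = 0: C(14,0)·(2)^0 = 1·1 = 1.
  j = 1: C(14,1)·(2)^1 = 14·2 = 28.
  j = 2: C(14,2)·(2)^2 = 91·4 = 364.
  j = 3: C(14,3)·(2)^3 = 364·8 = 2912.
  V_q(n, t) = 1 + 28 + 364 + 2912 = 3305.
Step 2: q^n = 3^14 = 4782969.
Step 3: Hamming bound ⌊q^n / V_q(n,t)⌋ = ⌊4782969/3305⌋ = 1447.
Step 4: Compare |C| = 415 to 1447: satisfied.
The claimed |C| lies below the Hamming bound.


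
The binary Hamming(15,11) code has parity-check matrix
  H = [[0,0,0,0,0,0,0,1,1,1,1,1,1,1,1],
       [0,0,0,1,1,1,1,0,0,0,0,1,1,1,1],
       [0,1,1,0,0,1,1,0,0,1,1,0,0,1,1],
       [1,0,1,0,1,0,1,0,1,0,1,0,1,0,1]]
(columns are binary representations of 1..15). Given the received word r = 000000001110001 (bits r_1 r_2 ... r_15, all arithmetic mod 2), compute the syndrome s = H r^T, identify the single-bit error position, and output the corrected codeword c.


s = (0, 1, 1, 1)^T, error position = 7, corrected codeword c = 000000101110001

Compute s = H r^T mod 2 one row at a time:
  s_1 = 0 + 1 + 1 + 1 + 0 + 0 + 0 + 1 = 4 ≡ 0 (mod 2).
  s_2 = 0 + 0 + 0 + 0 + 0 + 0 + 0 + 1 = 1 ≡ 1 (mod 2).
  s_3 = 0 + 0 + 0 + 0 + 1 + 1 + 0 + 1 = 3 ≡ 1 (mod 2).
  s_4 = 0 + 0 + 0 + 0 + 1 + 1 + 0 + 1 = 3 ≡ 1 (mod 2).
s = (0, 1, 1, 1)^T — this equals column 7 of H (binary 0111), so error is at position 7.
Correct: flip bit 7 of r = 000000001110001 to get c = 000000101110001.


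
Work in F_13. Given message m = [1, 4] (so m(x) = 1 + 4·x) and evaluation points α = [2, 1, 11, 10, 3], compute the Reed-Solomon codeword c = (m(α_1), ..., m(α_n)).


c = [9, 5, 6, 2, 0]

Message polynomial: m(x) = 1 + 4·x (mod 13).
For each evaluation point α_i, compute m(α_i) mod 13:
  α_1 = 2: Horner steps 4 → 9, so m(2) = 9.
  α_2 = 1: Horner steps 4 → 5, so m(1) = 5.
  α_3 = 11: Horner steps 4 → 6, so m(11) = 6.
  α_4 = 10: Horner steps 4 → 2, so m(10) = 2.
  α_5 = 3: Horner steps 4 → 0, so m(3) = 0.
Codeword c = [9, 5, 6, 2, 0] ∈ F_13^5.


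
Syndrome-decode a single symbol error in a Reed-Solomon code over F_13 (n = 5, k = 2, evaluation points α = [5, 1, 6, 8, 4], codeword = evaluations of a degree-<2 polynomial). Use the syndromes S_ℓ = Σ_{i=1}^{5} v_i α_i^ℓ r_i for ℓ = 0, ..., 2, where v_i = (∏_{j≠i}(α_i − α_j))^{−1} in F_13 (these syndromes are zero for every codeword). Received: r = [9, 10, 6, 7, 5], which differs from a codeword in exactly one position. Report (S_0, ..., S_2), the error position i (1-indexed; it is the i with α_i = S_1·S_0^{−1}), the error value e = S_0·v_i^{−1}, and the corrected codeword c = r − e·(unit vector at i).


S = (3, 2, 10), error at position 1, error magnitude e = 10, c = [12, 10, 6, 7, 5].

Step 1: column multipliers v_i = (∏_{j≠i}(α_i − α_j))^{−1} mod 13.
  i = 1 (α = 5): (5−1)(5−6)(5−8)(5−4) = 4·(−1)·(−3)·1 = 12 ≡ 12, so v_1 = 12^{−1} = 12 (mod 13).
  i = 2 (α = 1): (1−5)(1−6)(1−8)(1−4) = (−4)·(−5)·(−7)·(−3) = 420 ≡ 4, so v_2 = 4^{−1} = 10 (mod 13).
  i = 3 (α = 6): (6−5)(6−1)(6−8)(6−4) = 1·5·(−2)·2 = −20 ≡ 6, so v_3 = 6^{−1} = 11 (mod 13).
  i = 4 (α = 8): (8−5)(8−1)(8−6)(8−4) = 3·7·2·4 = 168 ≡ 12, so v_4 = 12^{−1} = 12 (mod 13).
  i = 5 (α = 4): (4−5)(4−1)(4−6)(4−8) = (−1)·3·(−2)·(−4) = −24 ≡ 2, so v_5 = 2^{−1} = 7 (mod 13).
  v = [12, 10, 11, 12, 7].
Step 2: syndromes of r = [9, 10, 6, 7, 5] (all sums mod 13).
  S_0 = Σ v_i r_i = 12·9 + 10·10 + 11·6 + 12·7 + 7·5 = 393 ≡ 3.
  S_1 = Σ v_i α_i r_i = 12·5·9 + 10·1·10 + 11·6·6 + 12·8·7 + 7·4·5 = 1848 ≡ 2.
  α_i^2 mod 13 = [12, 1, 10, 12, 3].
  S_2 = Σ v_i α_i^2 r_i = 12·12·9 + 10·1·10 + 11·10·6 + 12·12·7 + 7·3·5 = 3169 ≡ 10.
  S = (3, 2, 10) ≠ 0, so r is not a codeword (an error is present).
Step 3: locate the error. For a single error e at position i, S_ℓ = v_i·e·α_i^ℓ, so α_err = S_1/S_0.
  S_0^{−1} = 3^{−1} = 9 (mod 13), so α_err = 2·9 = 18 ≡ 5 = α_1. Error position i = 1.
  Consistency check: S_2/S_1 = 10·7 = 70 ≡ 5 = α_err ✓ (single-error assumption holds).
Step 4: error magnitude e = S_0/v_1 = S_0·∏_{j≠1}(α_1 − α_j) = 3·12 = 36 ≡ 10 (mod 13).
Step 5: correct position 1: c_1 = r_1 − e = 9 − 10 ≡ 12 (mod 13). Hence c = [12, 10, 6, 7, 5].
  Check: interpolating c through the α_i gives m(x) = 3 + 7·x (degree < 2) with m(α_i) = c_i for every i, so c is indeed a codeword.


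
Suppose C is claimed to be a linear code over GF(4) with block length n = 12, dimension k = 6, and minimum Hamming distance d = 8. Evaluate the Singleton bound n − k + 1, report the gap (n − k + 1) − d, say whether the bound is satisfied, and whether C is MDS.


Singleton RHS = n − k + 1 = 7, slack = -1, bound violated (no such code; not MDS).

Singleton bound: d ≤ n − k + 1.
Here n = 12, k = 6, so n − k + 1 = 7.
Given d = 8, check d ≤ 7: NO.
Slack = (n − k + 1) − d = -1.
The slack is negative: d = 8 exceeds n − k + 1 = 7 by 1, so the Singleton bound is violated and no linear [12, 6, 8]_4 code can exist. In particular it is not MDS (MDS requires d = n − k + 1 exactly).
Description: the claimed parameters are [12, 6, 8]_4; such a code would be impossible (violates the Singleton bound).


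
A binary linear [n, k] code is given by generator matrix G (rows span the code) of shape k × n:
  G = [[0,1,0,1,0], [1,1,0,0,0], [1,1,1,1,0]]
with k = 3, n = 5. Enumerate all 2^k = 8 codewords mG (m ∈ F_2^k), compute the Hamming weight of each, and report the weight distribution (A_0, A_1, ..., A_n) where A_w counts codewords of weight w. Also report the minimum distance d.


Weight distribution: A_0 = 1, A_2 = 6, A_4 = 1. Minimum distance d = 2.

Enumerate all 2^3 = 8 messages m ∈ F_2^3.
For each, compute codeword c = mG in F_2^5, then tally its weight.
  m = 000 → c = 00000, weight = 0.
  m = 100 → c = 01010, weight = 2.
  m = 010 → c = 11000, weight = 2.
  m = 110 → c = 10010, weight = 2.
  m = 001 → c = 11110, weight = 4.
  m = 101 → c = 10100, weight = 2.
  m = 011 → c = 00110, weight = 2.
  m = 111 → c = 01100, weight = 2.
Tally weights:
  weight 0: 1 codewords.
  weight 2: 6 codewords.
  weight 4: 1 codewords.
Minimum distance d = smallest w > 0 with A_w > 0 = 2.
Sanity: Σ A_w = 8 = 2^3 = 8 ✓.


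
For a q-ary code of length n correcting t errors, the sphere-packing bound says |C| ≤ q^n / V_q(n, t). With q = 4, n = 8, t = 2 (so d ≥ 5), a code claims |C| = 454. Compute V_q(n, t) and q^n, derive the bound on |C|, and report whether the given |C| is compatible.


V_q(n, t) = 277, q^n = 65536, Hamming bound = 236, |C| = 454 > bound (violated).

Step 1: Compute V_q(n, t) = Σ_{j=0}^2 C(n, j) (q−1)^j.
  j = 0: C(8,0)·(3)^0 = 1·1 = 1.
  j = 1: C(8,1)·(3)^1 = 8·3 = 24.
  j = 2: C(8,2)·(3)^2 = 28·9 = 252.
  V_q(n, t) = 1 + 24 + 252 = 277.
Step 2: q^n = 4^8 = 65536.
Step 3: Hamming bound ⌊q^n / V_q(n,t)⌋ = ⌊65536/277⌋ = 236.
Step 4: Compare |C| = 454 to 236: violated.
The claimed |C| lies above the Hamming bound, so no 4-ary code of length 8 with d ≥ 5 can have 454 codewords.


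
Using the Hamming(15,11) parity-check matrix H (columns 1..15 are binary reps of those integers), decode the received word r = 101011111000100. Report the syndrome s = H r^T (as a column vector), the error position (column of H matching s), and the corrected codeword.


s = (1, 0, 1, 0)^T, error position = 10, corrected codeword c = 101011111100100

Compute s = H r^T mod 2 one row at a time:
  s_1 = 1 + 1 + 0 + 0 + 0 + 1 + 0 + 0 = 3 ≡ 1 (mod 2).
  s_2 = 0 + 1 + 1 + 1 + 0 + 1 + 0 + 0 = 4 ≡ 0 (mod 2).
  s_3 = 0 + 1 + 1 + 1 + 0 + 0 + 0 + 0 = 3 ≡ 1 (mod 2).
  s_4 = 1 + 1 + 1 + 1 + 1 + 0 + 1 + 0 = 6 ≡ 0 (mod 2).
s = (1, 0, 1, 0)^T — this equals column 10 of H (binary 1010), so error is at position 10.
Correct: flip bit 10 of r = 101011111000100 to get c = 101011111100100.


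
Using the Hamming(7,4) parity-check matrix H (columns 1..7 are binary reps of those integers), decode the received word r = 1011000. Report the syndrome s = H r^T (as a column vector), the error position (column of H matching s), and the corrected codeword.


s = (1, 1, 0)^T, error position = 6, corrected codeword c = 1011010

Compute s = H r^T mod 2 one row at a time:
  s_1 = 1 + 0 + 0 + 0 = 1 ≡ 1 (mod 2).
  s_2 = 0 + 1 + 0 + 0 = 1 ≡ 1 (mod 2).
  s_3 = 1 + 1 + 0 + 0 = 2 ≡ 0 (mod 2).
s = (1, 1, 0)^T — this equals column 6 of H (binary 110), so error is at position 6.
Correct: flip bit 6 of r = 1011000 to get c = 1011010.


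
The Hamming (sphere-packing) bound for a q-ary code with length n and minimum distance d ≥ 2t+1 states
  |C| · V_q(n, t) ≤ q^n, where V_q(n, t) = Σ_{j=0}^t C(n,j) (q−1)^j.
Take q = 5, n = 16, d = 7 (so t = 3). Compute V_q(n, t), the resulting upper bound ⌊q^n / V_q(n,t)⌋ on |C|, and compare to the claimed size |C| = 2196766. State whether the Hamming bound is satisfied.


V_q(n, t) = 37825, q^n = 152587890625, Hamming bound = 4034048, |C| = 2196766 ≤ bound (satisfied).

Step 1: Compute V_q(n, t) = Σ_{j=0}^3 C(n, j) (q−1)^j.
  j = 0: C(16,0)·(4)^0 = 1·1 = 1.
  j = 1: C(16,1)·(4)^1 = 16·4 = 64.
  j = 2: C(16,2)·(4)^2 = 120·16 = 1920.
  j = 3: C(16,3)·(4)^3 = 560·64 = 35840.
  V_q(n, t) = 1 + 64 + 1920 + 35840 = 37825.
Step 2: q^n = 5^16 = 152587890625.
Step 3: Hamming bound ⌊q^n / V_q(n,t)⌋ = ⌊152587890625/37825⌋ = 4034048.
Step 4: Compare |C| = 2196766 to 4034048: satisfied.
The claimed |C| lies below the Hamming bound.


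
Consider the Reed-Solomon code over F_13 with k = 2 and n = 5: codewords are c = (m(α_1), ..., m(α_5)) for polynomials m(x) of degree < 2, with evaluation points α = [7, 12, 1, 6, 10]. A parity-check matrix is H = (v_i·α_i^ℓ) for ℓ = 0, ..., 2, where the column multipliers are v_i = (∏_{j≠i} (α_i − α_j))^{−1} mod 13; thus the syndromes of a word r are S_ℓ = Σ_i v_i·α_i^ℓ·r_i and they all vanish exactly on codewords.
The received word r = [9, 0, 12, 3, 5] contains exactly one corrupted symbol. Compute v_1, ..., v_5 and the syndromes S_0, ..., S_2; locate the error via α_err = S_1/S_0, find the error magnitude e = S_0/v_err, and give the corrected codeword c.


S = (6, 8, 2), error at position 5, error magnitude e = 4, c = [9, 0, 12, 3, 1].

Step 1: column multipliers v_i = (∏_{j≠i}(α_i − α_j))^{−1} mod 13.
  i = 1 (α = 7): (7−12)(7−1)(7−6)(7−10) = (−5)·6·1·(−3) = 90 ≡ 12, so v_1 = 12^{−1} = 12 (mod 13).
  i = 2 (α = 12): (12−7)(12−1)(12−6)(12−10) = 5·11·6·2 = 660 ≡ 10, so v_2 = 10^{−1} = 4 (mod 13).
  i = 3 (α = 1): (1−7)(1−12)(1−6)(1−10) = (−6)·(−11)·(−5)·(−9) = 2970 ≡ 6, so v_3 = 6^{−1} = 11 (mod 13).
  i = 4 (α = 6): (6−7)(6−12)(6−1)(6−10) = (−1)·(−6)·5·(−4) = −120 ≡ 10, so v_4 = 10^{−1} = 4 (mod 13).
  i = 5 (α = 10): (10−7)(10−12)(10−1)(10−6) = 3·(−2)·9·4 = −216 ≡ 5, so v_5 = 5^{−1} = 8 (mod 13).
  v = [12, 4, 11, 4, 8].
Step 2: syndromes of r = [9, 0, 12, 3, 5] (all sums mod 13).
  S_0 = Σ v_i r_i = 12·9 + 4·0 + 11·12 + 4·3 + 8·5 = 292 ≡ 6.
  S_1 = Σ v_i α_i r_i = 12·7·9 + 4·12·0 + 11·1·12 + 4·6·3 + 8·10·5 = 1360 ≡ 8.
  α_i^2 mod 13 = [10, 1, 1, 10, 9].
  S_2 = Σ v_i α_i^2 r_i = 12·10·9 + 4·1·0 + 11·1·12 + 4·10·3 + 8·9·5 = 1692 ≡ 2.
  S = (6, 8, 2) ≠ 0, so r is not a codeword (an error is present).
Step 3: locate the error. For a single error e at position i, S_ℓ = v_i·e·α_i^ℓ, so α_err = S_1/S_0.
  S_0^{−1} = 6^{−1} = 11 (mod 13), so α_err = 8·11 = 88 ≡ 10 = α_5. Error position i = 5.
  Consistency check: S_2/S_1 = 2·5 = 10 ≡ 10 = α_err ✓ (single-error assumption holds).
Step 4: error magnitude e = S_0/v_5 = S_0·∏_{j≠5}(α_5 − α_j) = 6·5 = 30 ≡ 4 (mod 13).
Step 5: correct position 5: c_5 = r_5 − e = 5 − 4 ≡ 1 (mod 13). Hence c = [9, 0, 12, 3, 1].
  Check: interpolating c through the α_i gives m(x) = 6 + 6·x (degree < 2) with m(α_i) = c_i for every i, so c is indeed a codeword.


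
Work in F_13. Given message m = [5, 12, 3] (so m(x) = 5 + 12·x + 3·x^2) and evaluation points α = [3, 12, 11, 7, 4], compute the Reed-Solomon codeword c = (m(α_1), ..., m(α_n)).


c = [3, 9, 6, 2, 10]

Message polynomial: m(x) = 5 + 12·x + 3·x^2 (mod 13).
For each evaluation point α_i, compute m(α_i) mod 13:
  α_1 = 3: Horner steps 3 → 8 → 3, so m(3) = 3.
  α_2 = 12: Horner steps 3 → 9 → 9, so m(12) = 9.
  α_3 = 11: Horner steps 3 → 6 → 6, so m(11) = 6.
  α_4 = 7: Horner steps 3 → 7 → 2, so m(7) = 2.
  α_5 = 4: Horner steps 3 → 11 → 10, so m(4) = 10.
Codeword c = [3, 9, 6, 2, 10] ∈ F_13^5.


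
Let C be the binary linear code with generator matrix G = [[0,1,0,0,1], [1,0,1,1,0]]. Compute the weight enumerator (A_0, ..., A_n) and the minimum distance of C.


Weight distribution: A_0 = 1, A_2 = 1, A_3 = 1, A_5 = 1. Minimum distance d = 2.

Enumerate all 2^2 = 4 messages m ∈ F_2^2.
For each, compute codeword c = mG in F_2^5, then tally its weight.
  m = 00 → c = 00000, weight = 0.
  m = 10 → c = 01001, weight = 2.
  m = 01 → c = 10110, weight = 3.
  m = 11 → c = 11111, weight = 5.
Tally weights:
  weight 0: 1 codewords.
  weight 2: 1 codewords.
  weight 3: 1 codewords.
  weight 5: 1 codewords.
Minimum distance d = smallest w > 0 with A_w > 0 = 2.
Sanity: Σ A_w = 4 = 2^2 = 4 ✓.


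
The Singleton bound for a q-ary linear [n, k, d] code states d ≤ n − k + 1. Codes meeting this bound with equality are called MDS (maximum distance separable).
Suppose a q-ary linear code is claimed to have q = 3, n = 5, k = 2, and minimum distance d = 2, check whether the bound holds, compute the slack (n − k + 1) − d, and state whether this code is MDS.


Singleton RHS = n − k + 1 = 4, slack = 2, bound satisfied, not MDS.

Singleton bound: d ≤ n − k + 1.
Here n = 5, k = 2, so n − k + 1 = 4.
Given d = 2, check d ≤ 4: YES.
Slack = (n − k + 1) − d = 2.
The code is NOT MDS (slack = 2 > 0).
Description: the claimed parameters are [5, 2, 2]_3; such a code would be non-MDS.


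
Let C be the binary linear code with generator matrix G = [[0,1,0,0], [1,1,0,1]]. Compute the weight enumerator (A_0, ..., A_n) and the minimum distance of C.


Weight distribution: A_0 = 1, A_1 = 1, A_2 = 1, A_3 = 1. Minimum distance d = 1.

Enumerate all 2^2 = 4 messages m ∈ F_2^2.
For each, compute codeword c = mG in F_2^4, then tally its weight.
  m = 00 → c = 0000, weight = 0.
  m = 10 → c = 0100, weight = 1.
  m = 01 → c = 1101, weight = 3.
  m = 11 → c = 1001, weight = 2.
Tally weights:
  weight 0: 1 codewords.
  weight 1: 1 codewords.
  weight 2: 1 codewords.
  weight 3: 1 codewords.
Minimum distance d = smallest w > 0 with A_w > 0 = 1.
Sanity: Σ A_w = 4 = 2^2 = 4 ✓.


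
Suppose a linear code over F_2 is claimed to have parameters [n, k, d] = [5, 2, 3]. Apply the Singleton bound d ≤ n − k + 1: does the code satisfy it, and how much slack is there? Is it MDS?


Singleton RHS = n − k + 1 = 4, slack = 1, bound satisfied, not MDS.

Singleton bound: d ≤ n − k + 1.
Here n = 5, k = 2, so n − k + 1 = 4.
Given d = 3, check d ≤ 4: YES.
Slack = (n − k + 1) − d = 1.
The code is NOT MDS (slack = 1 > 0).
Description: the claimed parameters are [5, 2, 3]_2; such a code would be non-MDS.


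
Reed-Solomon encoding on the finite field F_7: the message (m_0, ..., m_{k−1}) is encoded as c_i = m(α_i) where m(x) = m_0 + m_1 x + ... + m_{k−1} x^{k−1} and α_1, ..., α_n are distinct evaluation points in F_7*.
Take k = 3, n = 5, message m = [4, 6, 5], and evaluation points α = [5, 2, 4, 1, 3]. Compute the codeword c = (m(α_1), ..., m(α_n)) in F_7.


c = [5, 1, 3, 1, 4]

Message polynomial: m(x) = 4 + 6·x + 5·x^2 (mod 7).
For each evaluation point α_i, compute m(α_i) mod 7:
  α_1 = 5: Horner steps 5 → 3 → 5, so m(5) = 5.
  α_2 = 2: Horner steps 5 → 2 → 1, so m(2) = 1.
  α_3 = 4: Horner steps 5 → 5 → 3, so m(4) = 3.
  α_4 = 1: Horner steps 5 → 4 → 1, so m(1) = 1.
  α_5 = 3: Horner steps 5 → 0 → 4, so m(3) = 4.
Codeword c = [5, 1, 3, 1, 4] ∈ F_7^5.


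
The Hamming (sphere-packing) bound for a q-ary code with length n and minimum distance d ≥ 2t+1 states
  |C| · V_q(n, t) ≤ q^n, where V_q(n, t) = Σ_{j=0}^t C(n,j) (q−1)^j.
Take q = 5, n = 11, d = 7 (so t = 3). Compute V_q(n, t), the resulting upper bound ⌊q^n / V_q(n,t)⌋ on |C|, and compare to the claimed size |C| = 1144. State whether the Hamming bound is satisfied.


V_q(n, t) = 11485, q^n = 48828125, Hamming bound = 4251, |C| = 1144 ≤ bound (satisfied).

Step 1: Compute V_q(n, t) = Σ_{j=0}^3 C(n, j) (q−1)^j.
  j = 0: C(11,0)·(4)^0 = 1·1 = 1.
  j = 1: C(11,1)·(4)^1 = 11·4 = 44.
  j = 2: C(11,2)·(4)^2 = 55·16 = 880.
  j = 3: C(11,3)·(4)^3 = 165·64 = 10560.
  V_q(n, t) = 1 + 44 + 880 + 10560 = 11485.
Step 2: q^n = 5^11 = 48828125.
Step 3: Hamming bound ⌊q^n / V_q(n,t)⌋ = ⌊48828125/11485⌋ = 4251.
Step 4: Compare |C| = 1144 to 4251: satisfied.
The claimed |C| lies below the Hamming bound.


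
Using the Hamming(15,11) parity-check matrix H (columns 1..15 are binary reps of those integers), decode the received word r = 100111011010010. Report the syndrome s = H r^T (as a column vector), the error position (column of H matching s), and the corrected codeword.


s = (0, 0, 1, 0)^T, error position = 2, corrected codeword c = 110111011010010

Compute s = H r^T mod 2 one row at a time:
  s_1 = 1 + 1 + 0 + 1 + 0 + 0 + 1 + 0 = 4 ≡ 0 (mod 2).
  s_2 = 1 + 1 + 1 + 0 + 0 + 0 + 1 + 0 = 4 ≡ 0 (mod 2).
  s_3 = 0 + 0 + 1 + 0 + 0 + 1 + 1 + 0 = 3 ≡ 1 (mod 2).
  s_4 = 1 + 0 + 1 + 0 + 1 + 1 + 0 + 0 = 4 ≡ 0 (mod 2).
s = (0, 0, 1, 0)^T — this equals column 2 of H (binary 0010), so error is at position 2.
Correct: flip bit 2 of r = 100111011010010 to get c = 110111011010010.


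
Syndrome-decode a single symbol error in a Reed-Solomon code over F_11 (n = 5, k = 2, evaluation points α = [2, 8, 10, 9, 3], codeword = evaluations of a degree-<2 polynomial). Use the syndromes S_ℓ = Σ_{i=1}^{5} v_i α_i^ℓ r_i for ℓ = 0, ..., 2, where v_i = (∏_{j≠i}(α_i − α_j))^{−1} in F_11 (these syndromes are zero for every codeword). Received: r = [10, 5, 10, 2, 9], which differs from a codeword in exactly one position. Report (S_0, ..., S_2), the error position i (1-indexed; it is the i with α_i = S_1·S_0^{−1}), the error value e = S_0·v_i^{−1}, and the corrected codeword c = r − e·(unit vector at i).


S = (7, 3, 6), error at position 1, error magnitude e = 9, c = [1, 5, 10, 2, 9].

Step 1: column multipliers v_i = (∏_{j≠i}(α_i − α_j))^{−1} mod 11.
  i = 1 (α = 2): (2−8)(2−10)(2−9)(2−3) = (−6)·(−8)·(−7)·(−1) = 336 ≡ 6, so v_1 = 6^{−1} = 2 (mod 11).
  i = 2 (α = 8): (8−2)(8−10)(8−9)(8−3) = 6·(−2)·(−1)·5 = 60 ≡ 5, so v_2 = 5^{−1} = 9 (mod 11).
  i = 3 (α = 10): (10−2)(10−8)(10−9)(10−3) = 8·2·1·7 = 112 ≡ 2, so v_3 = 2^{−1} = 6 (mod 11).
  i = 4 (α = 9): (9−2)(9−8)(9−10)(9−3) = 7·1·(−1)·6 = −42 ≡ 2, so v_4 = 2^{−1} = 6 (mod 11).
  i = 5 (α = 3): (3−2)(3−8)(3−10)(3−9) = 1·(−5)·(−7)·(−6) = −210 ≡ 10, so v_5 = 10^{−1} = 10 (mod 11).
  v = [2, 9, 6, 6, 10].
Step 2: syndromes of r = [10, 5, 10, 2, 9] (all sums mod 11).
  S_0 = Σ v_i r_i = 2·10 + 9·5 + 6·10 + 6·2 + 10·9 = 227 ≡ 7.
  S_1 = Σ v_i α_i r_i = 2·2·10 + 9·8·5 + 6·10·10 + 6·9·2 + 10·3·9 = 1378 ≡ 3.
  α_i^2 mod 11 = [4, 9, 1, 4, 9].
  S_2 = Σ v_i α_i^2 r_i = 2·4·10 + 9·9·5 + 6·1·10 + 6·4·2 + 10·9·9 = 1403 ≡ 6.
  S = (7, 3, 6) ≠ 0, so r is not a codeword (an error is present).
Step 3: locate the error. For a single error e at position i, S_ℓ = v_i·e·α_i^ℓ, so α_err = S_1/S_0.
  S_0^{−1} = 7^{−1} = 8 (mod 11), so α_err = 3·8 = 24 ≡ 2 = α_1. Error position i = 1.
  Consistency check: S_2/S_1 = 6·4 = 24 ≡ 2 = α_err ✓ (single-error assumption holds).
Step 4: error magnitude e = S_0/v_1 = S_0·∏_{j≠1}(α_1 − α_j) = 7·6 = 42 ≡ 9 (mod 11).
Step 5: correct position 1: c_1 = r_1 − e = 10 − 9 ≡ 1 (mod 11). Hence c = [1, 5, 10, 2, 9].
  Check: interpolating c through the α_i gives m(x) = 7 + 8·x (degree < 2) with m(α_i) = c_i for every i, so c is indeed a codeword.


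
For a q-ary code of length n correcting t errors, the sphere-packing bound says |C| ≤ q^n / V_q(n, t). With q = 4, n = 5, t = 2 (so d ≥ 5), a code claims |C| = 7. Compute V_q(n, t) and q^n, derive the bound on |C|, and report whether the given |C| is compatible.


V_q(n, t) = 106, q^n = 1024, Hamming bound = 9, |C| = 7 ≤ bound (satisfied).

Step 1: Compute V_q(n, t) = Σ_{j=0}^2 C(n, j) (q−1)^j.
  j = 0: C(5,0)·(3)^0 = 1·1 = 1.
  j = 1: C(5,1)·(3)^1 = 5·3 = 15.
  j = 2: C(5,2)·(3)^2 = 10·9 = 90.
  V_q(n, t) = 1 + 15 + 90 = 106.
Step 2: q^n = 4^5 = 1024.
Step 3: Hamming bound ⌊q^n / V_q(n,t)⌋ = ⌊1024/106⌋ = 9.
Step 4: Compare |C| = 7 to 9: satisfied.
The claimed |C| lies below the Hamming bound.


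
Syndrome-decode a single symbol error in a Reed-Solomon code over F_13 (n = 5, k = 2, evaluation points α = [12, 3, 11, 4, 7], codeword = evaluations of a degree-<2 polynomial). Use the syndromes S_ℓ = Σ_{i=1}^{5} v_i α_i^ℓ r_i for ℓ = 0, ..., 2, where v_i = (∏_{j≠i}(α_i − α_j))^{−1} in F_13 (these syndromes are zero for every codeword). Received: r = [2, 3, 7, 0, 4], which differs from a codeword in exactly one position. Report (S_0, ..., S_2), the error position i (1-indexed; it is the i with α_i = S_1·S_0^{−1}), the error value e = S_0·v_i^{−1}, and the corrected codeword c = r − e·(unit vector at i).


S = (8, 10, 6), error at position 3, error magnitude e = 2, c = [2, 3, 5, 0, 4].

Step 1: column multipliers v_i = (∏_{j≠i}(α_i − α_j))^{−1} mod 13.
  i = 1 (α = 12): (12−3)(12−11)(12−4)(12−7) = 9·1·8·5 = 360 ≡ 9, so v_1 = 9^{−1} = 3 (mod 13).
  i = 2 (α = 3): (3−12)(3−11)(3−4)(3−7) = (−9)·(−8)·(−1)·(−4) = 288 ≡ 2, so v_2 = 2^{−1} = 7 (mod 13).
  i = 3 (α = 11): (11−12)(11−3)(11−4)(11−7) = (−1)·8·7·4 = −224 ≡ 10, so v_3 = 10^{−1} = 4 (mod 13).
  i = 4 (α = 4): (4−12)(4−3)(4−11)(4−7) = (−8)·1·(−7)·(−3) = −168 ≡ 1, so v_4 = 1^{−1} = 1 (mod 13).
  i = 5 (α = 7): (7−12)(7−3)(7−11)(7−4) = (−5)·4·(−4)·3 = 240 ≡ 6, so v_5 = 6^{−1} = 11 (mod 13).
  v = [3, 7, 4, 1, 11].
Step 2: syndromes of r = [2, 3, 7, 0, 4] (all sums mod 13).
  S_0 = Σ v_i r_i = 3·2 + 7·3 + 4·7 + 1·0 + 11·4 = 99 ≡ 8.
  S_1 = Σ v_i α_i r_i = 3·12·2 + 7·3·3 + 4·11·7 + 1·4·0 + 11·7·4 = 751 ≡ 10.
  α_i^2 mod 13 = [1, 9, 4, 3, 10].
  S_2 = Σ v_i α_i^2 r_i = 3·1·2 + 7·9·3 + 4·4·7 + 1·3·0 + 11·10·4 = 747 ≡ 6.
  S = (8, 10, 6) ≠ 0, so r is not a codeword (an error is present).
Step 3: locate the error. For a single error e at position i, S_ℓ = v_i·e·α_i^ℓ, so α_err = S_1/S_0.
  S_0^{−1} = 8^{−1} = 5 (mod 13), so α_err = 10·5 = 50 ≡ 11 = α_3. Error position i = 3.
  Consistency check: S_2/S_1 = 6·4 = 24 ≡ 11 = α_err ✓ (single-error assumption holds).
Step 4: error magnitude e = S_0/v_3 = S_0·∏_{j≠3}(α_3 − α_j) = 8·10 = 80 ≡ 2 (mod 13).
Step 5: correct position 3: c_3 = r_3 − e = 7 − 2 ≡ 5 (mod 13). Hence c = [2, 3, 5, 0, 4].
  Check: interpolating c through the α_i gives m(x) = 12 + 10·x (degree < 2) with m(α_i) = c_i for every i, so c is indeed a codeword.


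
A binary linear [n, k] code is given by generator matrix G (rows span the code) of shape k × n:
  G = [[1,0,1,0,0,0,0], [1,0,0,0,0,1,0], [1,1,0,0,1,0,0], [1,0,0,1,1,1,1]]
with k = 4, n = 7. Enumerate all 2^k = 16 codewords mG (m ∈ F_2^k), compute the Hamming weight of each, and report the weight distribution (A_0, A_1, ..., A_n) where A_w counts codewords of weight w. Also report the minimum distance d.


Weight distribution: A_0 = 1, A_2 = 3, A_3 = 4, A_4 = 3, A_5 = 4, A_6 = 1. Minimum distance d = 2.

Enumerate all 2^4 = 16 messages m ∈ F_2^4.
For each, compute codeword c = mG in F_2^7, then tally its weight.
  m = 0000 → c = 0000000, weight = 0.
  m = 1000 → c = 1010000, weight = 2.
  m = 0100 → c = 1000010, weight = 2.
  m = 1100 → c = 0010010, weight = 2.
  m = 0010 → c = 1100100, weight = 3.
  m = 1010 → c = 0110100, weight = 3.
  m = 0110 → c = 0100110, weight = 3.
  m = 1110 → c = 1110110, weight = 5.
  m = 0001 → c = 1001111, weight = 5.
  m = 1001 → c = 0011111, weight = 5.
  m = 0101 → c = 0001101, weight = 3.
  m = 1101 → c = 1011101, weight = 5.
  m = 0011 → c = 0101011, weight = 4.
  m = 1011 → c = 1111011, weight = 6.
  m = 0111 → c = 1101001, weight = 4.
  m = 1111 → c = 0111001, weight = 4.
Tally weights:
  weight 0: 1 codewords.
  weight 2: 3 codewords.
  weight 3: 4 codewords.
  weight 4: 3 codewords.
  weight 5: 4 codewords.
  weight 6: 1 codewords.
Minimum distance d = smallest w > 0 with A_w > 0 = 2.
Sanity: Σ A_w = 16 = 2^4 = 16 ✓.


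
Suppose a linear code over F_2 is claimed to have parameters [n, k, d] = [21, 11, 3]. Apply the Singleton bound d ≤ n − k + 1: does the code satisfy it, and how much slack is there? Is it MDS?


Singleton RHS = n − k + 1 = 11, slack = 8, bound satisfied, not MDS.

Singleton bound: d ≤ n − k + 1.
Here n = 21, k = 11, so n − k + 1 = 11.
Given d = 3, check d ≤ 11: YES.
Slack = (n − k + 1) − d = 8.
The code is NOT MDS (slack = 8 > 0).
Description: the claimed parameters are [21, 11, 3]_2; such a code would be non-MDS.


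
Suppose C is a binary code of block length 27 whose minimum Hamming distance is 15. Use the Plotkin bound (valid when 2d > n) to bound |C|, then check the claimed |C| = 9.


Plotkin bound M ≤ 10; given |C| = 9 ≤ bound (satisfied).

Check applicability: 2d = 30, n = 27.
2d − n = 3 > 0, so Plotkin applies.
Compute d/(2d−n) = 15/3 ≈ 5.0000.
⌊d/(2d−n)⌋ = 5.
Plotkin bound: M ≤ 2·5 = 10.
Given |C| = 9, check: satisfied.
This |C| is below the Plotkin bound.


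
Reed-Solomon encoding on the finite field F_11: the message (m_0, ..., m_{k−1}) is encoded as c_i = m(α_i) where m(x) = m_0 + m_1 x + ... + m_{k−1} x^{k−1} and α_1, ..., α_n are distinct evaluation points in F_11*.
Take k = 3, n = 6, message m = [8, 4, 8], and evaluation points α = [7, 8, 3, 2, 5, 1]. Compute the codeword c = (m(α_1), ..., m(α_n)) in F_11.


c = [10, 2, 4, 4, 8, 9]

Message polynomial: m(x) = 8 + 4·x + 8·x^2 (mod 11).
For each evaluation point α_i, compute m(α_i) mod 11:
  α_1 = 7: Horner steps 8 → 5 → 10, so m(7) = 10.
  α_2 = 8: Horner steps 8 → 2 → 2, so m(8) = 2.
  α_3 = 3: Horner steps 8 → 6 → 4, so m(3) = 4.
  α_4 = 2: Horner steps 8 → 9 → 4, so m(2) = 4.
  α_5 = 5: Horner steps 8 → 0 → 8, so m(5) = 8.
  α_6 = 1: Horner steps 8 → 1 → 9, so m(1) = 9.
Codeword c = [10, 2, 4, 4, 8, 9] ∈ F_11^6.


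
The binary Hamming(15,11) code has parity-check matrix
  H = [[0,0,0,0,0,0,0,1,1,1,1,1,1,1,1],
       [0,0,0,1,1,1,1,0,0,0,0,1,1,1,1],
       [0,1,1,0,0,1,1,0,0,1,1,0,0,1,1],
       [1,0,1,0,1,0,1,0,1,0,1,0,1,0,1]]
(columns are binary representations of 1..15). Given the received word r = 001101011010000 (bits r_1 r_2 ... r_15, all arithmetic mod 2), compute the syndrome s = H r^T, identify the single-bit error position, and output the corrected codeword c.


s = (1, 0, 1, 1)^T, error position = 11, corrected codeword c = 001101011000000

Compute s = H r^T mod 2 one row at a time:
  s_1 = 1 + 1 + 0 + 1 + 0 + 0 + 0 + 0 = 3 ≡ 1 (mod 2).
  s_2 = 1 + 0 + 1 + 0 + 0 + 0 + 0 + 0 = 2 ≡ 0 (mod 2).
  s_3 = 0 + 1 + 1 + 0 + 0 + 1 + 0 + 0 = 3 ≡ 1 (mod 2).
  s_4 = 0 + 1 + 0 + 0 + 1 + 1 + 0 + 0 = 3 ≡ 1 (mod 2).
s = (1, 0, 1, 1)^T — this equals column 11 of H (binary 1011), so error is at position 11.
Correct: flip bit 11 of r = 001101011010000 to get c = 001101011000000.


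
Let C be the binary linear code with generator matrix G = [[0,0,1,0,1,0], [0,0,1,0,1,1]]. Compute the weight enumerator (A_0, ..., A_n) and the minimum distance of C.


Weight distribution: A_0 = 1, A_1 = 1, A_2 = 1, A_3 = 1. Minimum distance d = 1.

Enumerate all 2^2 = 4 messages m ∈ F_2^2.
For each, compute codeword c = mG in F_2^6, then tally its weight.
  m = 00 → c = 000000, weight = 0.
  m = 10 → c = 001010, weight = 2.
  m = 01 → c = 001011, weight = 3.
  m = 11 → c = 000001, weight = 1.
Tally weights:
  weight 0: 1 codewords.
  weight 1: 1 codewords.
  weight 2: 1 codewords.
  weight 3: 1 codewords.
Minimum distance d = smallest w > 0 with A_w > 0 = 1.
Sanity: Σ A_w = 4 = 2^2 = 4 ✓.


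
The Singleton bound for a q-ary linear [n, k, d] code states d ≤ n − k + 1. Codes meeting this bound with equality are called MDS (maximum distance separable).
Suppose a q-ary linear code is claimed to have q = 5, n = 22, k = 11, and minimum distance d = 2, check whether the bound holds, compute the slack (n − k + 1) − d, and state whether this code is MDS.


Singleton RHS = n − k + 1 = 12, slack = 10, bound satisfied, not MDS.

Singleton bound: d ≤ n − k + 1.
Here n = 22, k = 11, so n − k + 1 = 12.
Given d = 2, check d ≤ 12: YES.
Slack = (n − k + 1) − d = 10.
The code is NOT MDS (slack = 10 > 0).
Description: the claimed parameters are [22, 11, 2]_5; such a code would be non-MDS.


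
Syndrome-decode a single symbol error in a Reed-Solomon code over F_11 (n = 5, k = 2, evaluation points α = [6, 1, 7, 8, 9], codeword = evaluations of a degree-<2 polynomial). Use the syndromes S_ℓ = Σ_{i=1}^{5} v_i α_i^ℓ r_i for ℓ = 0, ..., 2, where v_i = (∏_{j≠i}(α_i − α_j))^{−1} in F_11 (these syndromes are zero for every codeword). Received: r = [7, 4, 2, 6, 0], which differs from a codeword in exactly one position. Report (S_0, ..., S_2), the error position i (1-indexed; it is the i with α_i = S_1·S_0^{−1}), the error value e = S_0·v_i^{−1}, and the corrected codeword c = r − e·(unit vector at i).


S = (1, 7, 5), error at position 3, error magnitude e = 1, c = [7, 4, 1, 6, 0].

Step 1: column multipliers v_i = (∏_{j≠i}(α_i − α_j))^{−1} mod 11.
  i = 1 (α = 6): (6−1)(6−7)(6−8)(6−9) = 5·(−1)·(−2)·(−3) = −30 ≡ 3, so v_1 = 3^{−1} = 4 (mod 11).
  i = 2 (α = 1): (1−6)(1−7)(1−8)(1−9) = (−5)·(−6)·(−7)·(−8) = 1680 ≡ 8, so v_2 = 8^{−1} = 7 (mod 11).
  i = 3 (α = 7): (7−6)(7−1)(7−8)(7−9) = 1·6·(−1)·(−2) = 12 ≡ 1, so v_3 = 1^{−1} = 1 (mod 11).
  i = 4 (α = 8): (8−6)(8−1)(8−7)(8−9) = 2·7·1·(−1) = −14 ≡ 8, so v_4 = 8^{−1} = 7 (mod 11).
  i = 5 (α = 9): (9−6)(9−1)(9−7)(9−8) = 3·8·2·1 = 48 ≡ 4, so v_5 = 4^{−1} = 3 (mod 11).
  v = [4, 7, 1, 7, 3].
Step 2: syndromes of r = [7, 4, 2, 6, 0] (all sums mod 11).
  S_0 = Σ v_i r_i = 4·7 + 7·4 + 1·2 + 7·6 + 3·0 = 100 ≡ 1.
  S_1 = Σ v_i α_i r_i = 4·6·7 + 7·1·4 + 1·7·2 + 7·8·6 + 3·9·0 = 546 ≡ 7.
  α_i^2 mod 11 = [3, 1, 5, 9, 4].
  S_2 = Σ v_i α_i^2 r_i = 4·3·7 + 7·1·4 + 1·5·2 + 7·9·6 + 3·4·0 = 500 ≡ 5.
  S = (1, 7, 5) ≠ 0, so r is not a codeword (an error is present).
Step 3: locate the error. For a single error e at position i, S_ℓ = v_i·e·α_i^ℓ, so α_err = S_1/S_0.
  S_0^{−1} = 1^{−1} = 1 (mod 11), so α_err = 7·1 = 7 ≡ 7 = α_3. Error position i = 3.
  Consistency check: S_2/S_1 = 5·8 = 40 ≡ 7 = α_err ✓ (single-error assumption holds).
Step 4: error magnitude e = S_0/v_3 = S_0·∏_{j≠3}(α_3 − α_j) = 1·1 = 1 ≡ 1 (mod 11).
Step 5: correct position 3: c_3 = r_3 − e = 2 − 1 ≡ 1 (mod 11). Hence c = [7, 4, 1, 6, 0].
  Check: interpolating c through the α_i gives m(x) = 10 + 5·x (degree < 2) with m(α_i) = c_i for every i, so c is indeed a codeword.


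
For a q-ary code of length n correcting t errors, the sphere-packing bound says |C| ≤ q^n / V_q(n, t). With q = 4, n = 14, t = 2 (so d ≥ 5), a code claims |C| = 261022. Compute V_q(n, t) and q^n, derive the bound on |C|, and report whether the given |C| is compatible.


V_q(n, t) = 862, q^n = 268435456, Hamming bound = 311410, |C| = 261022 ≤ bound (satisfied).

Step 1: Compute V_q(n, t) = Σ_{j=0}^2 C(n, j) (q−1)^j.
  j = 0: C(14,0)·(3)^0 = 1·1 = 1.
  j = 1: C(14,1)·(3)^1 = 14·3 = 42.
  j = 2: C(14,2)·(3)^2 = 91·9 = 819.
  V_q(n, t) = 1 + 42 + 819 = 862.
Step 2: q^n = 4^14 = 268435456.
Step 3: Hamming bound ⌊q^n / V_q(n,t)⌋ = ⌊268435456/862⌋ = 311410.
Step 4: Compare |C| = 261022 to 311410: satisfied.
The claimed |C| lies below the Hamming bound.


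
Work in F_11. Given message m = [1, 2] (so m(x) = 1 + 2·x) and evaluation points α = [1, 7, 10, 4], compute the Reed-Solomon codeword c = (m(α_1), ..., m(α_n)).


c = [3, 4, 10, 9]

Message polynomial: m(x) = 1 + 2·x (mod 11).
For each evaluation point α_i, compute m(α_i) mod 11:
  α_1 = 1: Horner steps 2 → 3, so m(1) = 3.
  α_2 = 7: Horner steps 2 → 4, so m(7) = 4.
  α_3 = 10: Horner steps 2 → 10, so m(10) = 10.
  α_4 = 4: Horner steps 2 → 9, so m(4) = 9.
Codeword c = [3, 4, 10, 9] ∈ F_11^4.


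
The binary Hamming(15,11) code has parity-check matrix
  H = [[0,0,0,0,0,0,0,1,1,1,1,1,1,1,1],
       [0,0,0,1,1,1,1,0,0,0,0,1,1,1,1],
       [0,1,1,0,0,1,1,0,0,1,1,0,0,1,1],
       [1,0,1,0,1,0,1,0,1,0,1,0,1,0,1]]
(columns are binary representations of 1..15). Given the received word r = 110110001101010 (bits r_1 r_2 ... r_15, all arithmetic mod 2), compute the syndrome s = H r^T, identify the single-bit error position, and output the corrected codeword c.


s = (0, 0, 1, 1)^T, error position = 3, corrected codeword c = 111110001101010

Compute s = H r^T mod 2 one row at a time:
  s_1 = 0 + 1 + 1 + 0 + 1 + 0 + 1 + 0 = 4 ≡ 0 (mod 2).
  s_2 = 1 + 1 + 0 + 0 + 1 + 0 + 1 + 0 = 4 ≡ 0 (mod 2).
  s_3 = 1 + 0 + 0 + 0 + 1 + 0 + 1 + 0 = 3 ≡ 1 (mod 2).
  s_4 = 1 + 0 + 1 + 0 + 1 + 0 + 0 + 0 = 3 ≡ 1 (mod 2).
s = (0, 0, 1, 1)^T — this equals column 3 of H (binary 0011), so error is at position 3.
Correct: flip bit 3 of r = 110110001101010 to get c = 111110001101010.


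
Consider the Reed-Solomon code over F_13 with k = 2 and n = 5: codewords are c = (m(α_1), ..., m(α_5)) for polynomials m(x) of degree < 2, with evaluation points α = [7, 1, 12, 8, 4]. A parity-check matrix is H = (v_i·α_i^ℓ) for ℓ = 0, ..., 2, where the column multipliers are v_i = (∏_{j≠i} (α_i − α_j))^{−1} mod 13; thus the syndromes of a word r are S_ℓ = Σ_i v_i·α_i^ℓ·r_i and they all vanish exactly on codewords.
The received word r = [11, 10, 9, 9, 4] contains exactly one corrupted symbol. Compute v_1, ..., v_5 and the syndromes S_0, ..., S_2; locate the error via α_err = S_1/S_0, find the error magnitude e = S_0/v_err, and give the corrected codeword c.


S = (12, 1, 12), error at position 3, error magnitude e = 8, c = [11, 10, 1, 9, 4].

Step 1: column multipliers v_i = (∏_{j≠i}(α_i − α_j))^{−1} mod 13.
  i = 1 (α = 7): (7−1)(7−12)(7−8)(7−4) = 6·(−5)·(−1)·3 = 90 ≡ 12, so v_1 = 12^{−1} = 12 (mod 13).
  i = 2 (α = 1): (1−7)(1−12)(1−8)(1−4) = (−6)·(−11)·(−7)·(−3) = 1386 ≡ 8, so v_2 = 8^{−1} = 5 (mod 13).
  i = 3 (α = 12): (12−7)(12−1)(12−8)(12−4) = 5·11·4·8 = 1760 ≡ 5, so v_3 = 5^{−1} = 8 (mod 13).
  i = 4 (α = 8): (8−7)(8−1)(8−12)(8−4) = 1·7·(−4)·4 = −112 ≡ 5, so v_4 = 5^{−1} = 8 (mod 13).
  i = 5 (α = 4): (4−7)(4−1)(4−12)(4−8) = (−3)·3·(−8)·(−4) = −288 ≡ 11, so v_5 = 11^{−1} = 6 (mod 13).
  v = [12, 5, 8, 8, 6].
Step 2: syndromes of r = [11, 10, 9, 9, 4] (all sums mod 13).
  S_0 = Σ v_i r_i = 12·11 + 5·10 + 8·9 + 8·9 + 6·4 = 350 ≡ 12.
  S_1 = Σ v_i α_i r_i = 12·7·11 + 5·1·10 + 8·12·9 + 8·8·9 + 6·4·4 = 2510 ≡ 1.
  α_i^2 mod 13 = [10, 1, 1, 12, 3].
  S_2 = Σ v_i α_i^2 r_i = 12·10·11 + 5·1·10 + 8·1·9 + 8·12·9 + 6·3·4 = 2378 ≡ 12.
  S = (12, 1, 12) ≠ 0, so r is not a codeword (an error is present).
Step 3: locate the error. For a single error e at position i, S_ℓ = v_i·e·α_i^ℓ, so α_err = S_1/S_0.
  S_0^{−1} = 12^{−1} = 12 (mod 13), so α_err = 1·12 = 12 ≡ 12 = α_3. Error position i = 3.
  Consistency check: S_2/S_1 = 12·1 = 12 ≡ 12 = α_err ✓ (single-error assumption holds).
Step 4: error magnitude e = S_0/v_3 = S_0·∏_{j≠3}(α_3 − α_j) = 12·5 = 60 ≡ 8 (mod 13).
Step 5: correct position 3: c_3 = r_3 − e = 9 − 8 ≡ 1 (mod 13). Hence c = [11, 10, 1, 9, 4].
  Check: interpolating c through the α_i gives m(x) = 12 + 11·x (degree < 2) with m(α_i) = c_i for every i, so c is indeed a codeword.


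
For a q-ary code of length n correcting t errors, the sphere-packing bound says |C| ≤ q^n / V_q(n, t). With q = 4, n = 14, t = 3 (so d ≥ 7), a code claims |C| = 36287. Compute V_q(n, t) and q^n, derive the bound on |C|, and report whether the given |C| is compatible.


V_q(n, t) = 10690, q^n = 268435456, Hamming bound = 25110, |C| = 36287 > bound (violated).

Step 1: Compute V_q(n, t) = Σ_{j=0}^3 C(n, j) (q−1)^j.
  j = 0: C(14,0)·(3)^0 = 1·1 = 1.
  j = 1: C(14,1)·(3)^1 = 14·3 = 42.
  j = 2: C(14,2)·(3)^2 = 91·9 = 819.
  j = 3: C(14,3)·(3)^3 = 364·27 = 9828.
  V_q(n, t) = 1 + 42 + 819 + 9828 = 10690.
Step 2: q^n = 4^14 = 268435456.
Step 3: Hamming bound ⌊q^n / V_q(n,t)⌋ = ⌊268435456/10690⌋ = 25110.
Step 4: Compare |C| = 36287 to 25110: violated.
The claimed |C| lies above the Hamming bound, so no 4-ary code of length 14 with d ≥ 7 can have 36287 codewords.


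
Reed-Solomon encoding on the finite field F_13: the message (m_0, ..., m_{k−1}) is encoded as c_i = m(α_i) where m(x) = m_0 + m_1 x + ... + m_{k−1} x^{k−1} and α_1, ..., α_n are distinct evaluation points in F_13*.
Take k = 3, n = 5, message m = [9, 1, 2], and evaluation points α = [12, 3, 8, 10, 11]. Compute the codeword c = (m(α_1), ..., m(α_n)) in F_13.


c = [10, 4, 2, 11, 2]

Message polynomial: m(x) = 9 + 1·x + 2·x^2 (mod 13).
For each evaluation point α_i, compute m(α_i) mod 13:
  α_1 = 12: Horner steps 2 → 12 → 10, so m(12) = 10.
  α_2 = 3: Horner steps 2 → 7 → 4, so m(3) = 4.
  α_3 = 8: Horner steps 2 → 4 → 2, so m(8) = 2.
  α_4 = 10: Horner steps 2 → 8 → 11, so m(10) = 11.
  α_5 = 11: Horner steps 2 → 10 → 2, so m(11) = 2.
Codeword c = [10, 4, 2, 11, 2] ∈ F_13^5.


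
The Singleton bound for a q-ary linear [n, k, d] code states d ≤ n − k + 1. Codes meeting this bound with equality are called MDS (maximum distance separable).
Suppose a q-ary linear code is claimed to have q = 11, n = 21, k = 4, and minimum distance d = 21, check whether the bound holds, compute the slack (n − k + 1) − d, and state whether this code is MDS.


Singleton RHS = n − k + 1 = 18, slack = -3, bound violated (no such code; not MDS).

Singleton bound: d ≤ n − k + 1.
Here n = 21, k = 4, so n − k + 1 = 18.
Given d = 21, check d ≤ 18: NO.
Slack = (n − k + 1) − d = -3.
The slack is negative: d = 21 exceeds n − k + 1 = 18 by 3, so the Singleton bound is violated and no linear [21, 4, 21]_11 code can exist. In particular it is not MDS (MDS requires d = n − k + 1 exactly).
Description: the claimed parameters are [21, 4, 21]_11; such a code would be impossible (violates the Singleton bound).


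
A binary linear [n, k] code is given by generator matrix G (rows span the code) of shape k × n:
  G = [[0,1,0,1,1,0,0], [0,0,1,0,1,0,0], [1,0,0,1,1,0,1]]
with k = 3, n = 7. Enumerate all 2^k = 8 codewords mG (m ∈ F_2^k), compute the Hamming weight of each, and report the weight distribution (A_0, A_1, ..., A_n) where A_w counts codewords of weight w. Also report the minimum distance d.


Weight distribution: A_0 = 1, A_2 = 1, A_3 = 3, A_4 = 2, A_5 = 1. Minimum distance d = 2.

Enumerate all 2^3 = 8 messages m ∈ F_2^3.
For each, compute codeword c = mG in F_2^7, then tally its weight.
  m = 000 → c = 0000000, weight = 0.
  m = 100 → c = 0101100, weight = 3.
  m = 010 → c = 0010100, weight = 2.
  m = 110 → c = 0111000, weight = 3.
  m = 001 → c = 1001101, weight = 4.
  m = 101 → c = 1100001, weight = 3.
  m = 011 → c = 1011001, weight = 4.
  m = 111 → c = 1110101, weight = 5.
Tally weights:
  weight 0: 1 codewords.
  weight 2: 1 codewords.
  weight 3: 3 codewords.
  weight 4: 2 codewords.
  weight 5: 1 codewords.
Minimum distance d = smallest w > 0 with A_w > 0 = 2.
Sanity: Σ A_w = 8 = 2^3 = 8 ✓.
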